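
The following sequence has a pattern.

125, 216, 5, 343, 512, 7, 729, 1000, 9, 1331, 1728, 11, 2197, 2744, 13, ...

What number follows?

3375

Reading positions in blocks of 3 reveals the pattern AAB — 2 tracks woven together.
Track A = 125, 216, 343, 512, 729, 1000, 1331, 1728, 2197, 2744: the cubes 5³, 6³, 7³, ….
Track B = 5, 7, 9, 11, 13: arithmetic with common difference +2.
Term 16 comes from track A (its 11th entry): 3375.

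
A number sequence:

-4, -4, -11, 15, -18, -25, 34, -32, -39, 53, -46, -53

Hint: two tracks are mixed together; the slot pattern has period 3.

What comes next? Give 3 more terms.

The slot pattern repeats as ABB (period 3), so there are 2 interleaved tracks.
Stream A: -4, 15, 34, 53 — arithmetic, step +19.
Stream B: -4, -11, -18, -25, -32, -39, -46, -53 — arithmetic with common difference −7.
Term 13 comes from stream A (its 5th entry): 72.
Position 14 → stream B, term 9 = -60.
Term 15 comes from stream B (its 10th entry): -67.

72, -60, -67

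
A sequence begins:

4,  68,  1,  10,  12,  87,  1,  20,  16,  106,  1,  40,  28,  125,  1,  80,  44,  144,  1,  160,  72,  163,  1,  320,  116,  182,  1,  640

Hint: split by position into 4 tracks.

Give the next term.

188

Read the sequence 4 terms at a time; column i is its own pattern.
Stream A is 4, 12, 16, 28, 44, 72, 116, which is Fibonacci-style (each term is the sum of the two before it).
Stream B is 68, 87, 106, 125, 144, 163, 182, which is arithmetic, step +19.
Stream C is 1, 1, 1, 1, 1, 1, 1, which is always 1.
Stream D is 10, 20, 40, 80, 160, 320, 640, which is multiplying by 2 each time.
The 29th slot belongs to stream A; its 8th term is 188.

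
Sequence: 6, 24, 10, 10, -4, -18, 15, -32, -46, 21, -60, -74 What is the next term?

The slot pattern repeats as ABB (period 3), so there are 2 interleaved tracks.
Track A = 6, 10, 15, 21: the triangular numbers T_3, T_4, ….
Track B = 24, 10, -4, -18, -32, -46, -60, -74: arithmetic with common difference −14.
Position 13 → track A, term 5 = 28.

28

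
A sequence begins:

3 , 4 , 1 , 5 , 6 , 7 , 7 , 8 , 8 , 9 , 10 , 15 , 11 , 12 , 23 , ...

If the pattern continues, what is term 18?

Positions follow the repeating pattern AAB; grouping by letter gives 2 tracks.
Subsequence A: 3, 4, 5, 6, 7, 8, 9, 10, 11, 12. Adding 1 each time.
Subsequence B: 1, 7, 8, 15, 23. A Fibonacci-like recurrence a_n = a_{n-1} + a_{n-2}.
Position 18 → subsequence B, term 6 = 38.

38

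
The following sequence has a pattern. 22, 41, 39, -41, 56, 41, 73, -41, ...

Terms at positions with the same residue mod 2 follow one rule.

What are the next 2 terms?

The terms cycle through 2 interleaved subsequences.
Stream A is 22, 39, 56, 73, which is adding 17 each time.
Stream B is 41, -41, 41, -41, which is alternating ±41.
The 9th slot belongs to stream A; its 5th term is 90.
Position 10 falls in stream B as its term 5, giving 41.

90, 41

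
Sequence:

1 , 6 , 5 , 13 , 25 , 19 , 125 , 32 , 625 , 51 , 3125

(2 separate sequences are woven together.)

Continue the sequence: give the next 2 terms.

83, 15625

The terms cycle through 2 interleaved subsequences.
Track A: 1, 5, 25, 125, 625, 3125 — successive powers of 5.
Track B: 6, 13, 19, 32, 51 — each term equals the sum of the previous two.
Term 12 comes from track B (its 6th entry): 83.
Position 13 → track A, term 7 = 15625.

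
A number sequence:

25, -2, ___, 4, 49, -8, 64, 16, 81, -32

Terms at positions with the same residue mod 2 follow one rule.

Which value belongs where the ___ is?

The terms cycle through 2 interleaved subsequences.
Stream A: 25, ?, 49, 64, 81 — consecutive squares n² from n = 5.
Stream B: -2, 4, -8, 16, -32 — geometric, ×-2 each step.
Filling stream A at index 2 by its rule yields 36.

36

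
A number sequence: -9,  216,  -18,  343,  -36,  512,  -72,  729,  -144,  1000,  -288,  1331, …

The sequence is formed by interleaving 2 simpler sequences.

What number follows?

Odd-indexed and even-indexed terms follow separate rules.
Subsequence A = -9, -18, -36, -72, -144, -288: geometric with ratio 2.
Subsequence B = 216, 343, 512, 729, 1000, 1331: perfect cubes starting at 6³.
Position 13 falls in subsequence A as its term 7, giving -576.

-576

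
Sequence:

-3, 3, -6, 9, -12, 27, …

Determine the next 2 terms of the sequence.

Taking every 2nd term gives 2 separate tracks.
Track A: -3, -6, -12 (geometric, ×2 each step).
Track B: 3, 9, 27 (powers of 3).
Position 7 falls in track A as its term 4, giving -24.
Position 8 → track B, term 4 = 81.

-24, 81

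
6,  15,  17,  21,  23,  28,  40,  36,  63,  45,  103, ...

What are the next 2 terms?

55, 166

Positions 1, 3, 5, … form one subsequence and positions 2, 4, 6, … form another.
Track A: 6, 17, 23, 40, 63, 103 — a Fibonacci-like recurrence a_n = a_{n-1} + a_{n-2}.
Track B: 15, 21, 28, 36, 45 — triangular numbers n(n+1)/2 for n = 5, 6, ….
Position 12 → track B, term 6 = 55.
Term 13 comes from track A (its 7th entry): 166.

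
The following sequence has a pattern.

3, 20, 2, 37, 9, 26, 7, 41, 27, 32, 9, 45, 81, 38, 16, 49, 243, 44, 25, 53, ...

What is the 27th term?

Read the sequence 4 terms at a time; column i is its own pattern.
Subsequence A: 3, 9, 27, 81, 243 — successive powers of 3.
Subsequence B: 20, 26, 32, 38, 44 — linear: a_n = 14 + 6·n.
Subsequence C: 2, 7, 9, 16, 25 — each term equals the sum of the previous two.
Subsequence D: 37, 41, 45, 49, 53 — linear: a_n = 33 + 4·n.
Term 27 comes from subsequence C (its 7th entry): 66.

66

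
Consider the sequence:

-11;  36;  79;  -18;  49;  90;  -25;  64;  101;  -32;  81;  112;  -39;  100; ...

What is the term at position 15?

Split by position mod 3: positions 1, 4, 7, … form one track, and each other residue class forms its own.
Track A is -11, -18, -25, -32, -39, which is arithmetic, step −7.
Track B is 36, 49, 64, 81, 100, which is perfect squares starting at 6².
Track C is 79, 90, 101, 112, which is arithmetic with common difference +11.
The 15th slot belongs to track C; its 5th term is 123.

123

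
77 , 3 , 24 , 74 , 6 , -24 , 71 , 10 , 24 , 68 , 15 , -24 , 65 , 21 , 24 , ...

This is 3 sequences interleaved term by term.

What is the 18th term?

-24

Read the sequence 3 terms at a time; column i is its own pattern.
Track A: 77, 74, 71, 68, 65 — arithmetic with common difference −3.
Track B: 3, 6, 10, 15, 21 — triangular numbers n(n+1)/2 for n = 2, 3, ….
Track C: 24, -24, 24, -24, 24 — alternating ±24.
Position 18 falls in track C as its term 6, giving -24.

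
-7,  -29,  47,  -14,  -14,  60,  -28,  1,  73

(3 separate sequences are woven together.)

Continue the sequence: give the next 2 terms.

-56, 16

Taking every 3rd term gives 3 separate tracks.
Subsequence A: -7, -14, -28. Multiplying by 2 each time.
Subsequence B: -29, -14, 1. Linear: a_n = -44 + 15·n.
Subsequence C: 47, 60, 73. Linear: a_n = 34 + 13·n.
The 10th slot belongs to subsequence A; its 4th term is -56.
Term 11 comes from subsequence B (its 4th entry): 16.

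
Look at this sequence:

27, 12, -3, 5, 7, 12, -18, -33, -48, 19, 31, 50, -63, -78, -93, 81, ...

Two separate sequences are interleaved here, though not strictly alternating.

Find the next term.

Reading positions in blocks of 6 reveals the pattern AAABBB — 2 tracks woven together.
Stream A: 27, 12, -3, -18, -33, -48, -63, -78, -93 — linear: a_n = 42 − 15·n.
Stream B: 5, 7, 12, 19, 31, 50, 81 — a Fibonacci-like recurrence a_n = a_{n-1} + a_{n-2}.
Position 17 → stream B, term 8 = 131.

131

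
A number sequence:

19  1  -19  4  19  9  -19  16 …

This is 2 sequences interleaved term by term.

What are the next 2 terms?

Split by position mod 2 into 2 tracks.
Stream A: 19, -19, 19, -19. Oscillating between 19 and -19.
Stream B: 1, 4, 9, 16. Consecutive squares n² from n = 1.
Position 9 falls in stream A as its term 5, giving 19.
Position 10 → stream B, term 5 = 25.

19, 25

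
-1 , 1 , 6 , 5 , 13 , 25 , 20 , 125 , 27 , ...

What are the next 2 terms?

Split by position mod 2 into 2 tracks.
Track A: -1, 6, 13, 20, 27 (adding 7 each time).
Track B: 1, 5, 25, 125 (powers 5^0, 5^1, 5^2, …).
Position 10 falls in track B as its term 5, giving 625.
Position 11 falls in track A as its term 6, giving 34.

625, 34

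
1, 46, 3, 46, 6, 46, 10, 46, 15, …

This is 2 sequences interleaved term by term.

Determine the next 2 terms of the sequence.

The terms cycle through 2 interleaved subsequences.
Subsequence A = 1, 3, 6, 10, 15: triangular numbers n(n+1)/2 for n = 1, 2, ….
Subsequence B = 46, 46, 46, 46: the constant sequence 46.
Position 10 → subsequence B, term 5 = 46.
The 11th slot belongs to subsequence A; its 6th term is 21.

46, 21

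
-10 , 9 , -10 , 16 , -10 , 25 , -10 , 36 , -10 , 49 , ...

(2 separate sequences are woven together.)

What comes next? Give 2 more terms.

Positions 1, 3, 5, … form one subsequence and positions 2, 4, 6, … form another.
Track A = -10, -10, -10, -10, -10: constant -10.
Track B = 9, 16, 25, 36, 49: the squares 3², 4², 5², ….
The 11th slot belongs to track A; its 6th term is -10.
The 12th slot belongs to track B; its 6th term is 64.

-10, 64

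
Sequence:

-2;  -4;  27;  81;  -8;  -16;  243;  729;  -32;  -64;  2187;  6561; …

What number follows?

-128

The slot pattern repeats as AABB (period 4), so there are 2 interleaved tracks.
Subsequence A: -2, -4, -8, -16, -32, -64 (geometric, ×2 each step).
Subsequence B: 27, 81, 243, 729, 2187, 6561 (powers 3^3, 3^4, 3^5, …).
Position 13 falls in subsequence A as its term 7, giving -128.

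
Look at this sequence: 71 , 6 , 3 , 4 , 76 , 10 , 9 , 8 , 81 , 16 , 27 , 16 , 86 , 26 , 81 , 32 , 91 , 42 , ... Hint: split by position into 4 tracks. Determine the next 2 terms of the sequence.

243, 64

The terms cycle through 4 interleaved subsequences.
Stream A is 71, 76, 81, 86, 91, which is linear: a_n = 66 + 5·n.
Stream B is 6, 10, 16, 26, 42, which is each term equals the sum of the previous two.
Stream C is 3, 9, 27, 81, which is successive powers of 3.
Stream D is 4, 8, 16, 32, which is multiplying by 2 each time.
Term 19 comes from stream C (its 5th entry): 243.
Position 20 falls in stream D as its term 5, giving 64.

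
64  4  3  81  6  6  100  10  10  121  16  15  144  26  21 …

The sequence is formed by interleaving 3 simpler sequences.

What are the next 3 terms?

Read the sequence 3 terms at a time; column i is its own pattern.
Stream A = 64, 81, 100, 121, 144: perfect squares starting at 8².
Stream B = 4, 6, 10, 16, 26: a Fibonacci-like recurrence a_n = a_{n-1} + a_{n-2}.
Stream C = 3, 6, 10, 15, 21: triangular numbers starting at T_2.
Position 16 → stream A, term 6 = 169.
Term 17 comes from stream B (its 6th entry): 42.
Position 18 falls in stream C as its term 6, giving 28.

169, 42, 28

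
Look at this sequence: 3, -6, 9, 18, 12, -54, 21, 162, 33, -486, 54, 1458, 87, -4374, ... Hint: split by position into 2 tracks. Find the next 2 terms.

141, 13122

Odd-indexed and even-indexed terms follow separate rules.
Stream A: 3, 9, 12, 21, 33, 54, 87 (Fibonacci-style (each term is the sum of the two before it)).
Stream B: -6, 18, -54, 162, -486, 1458, -4374 (multiplying by -3 each time).
Position 15 falls in stream A as its term 8, giving 141.
Term 16 comes from stream B (its 8th entry): 13122.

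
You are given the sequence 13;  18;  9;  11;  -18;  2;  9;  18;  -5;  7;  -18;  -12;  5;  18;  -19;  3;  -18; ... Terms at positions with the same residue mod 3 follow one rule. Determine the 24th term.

Read the sequence 3 terms at a time; column i is its own pattern.
Stream A is 13, 11, 9, 7, 5, 3, which is arithmetic with common difference −2.
Stream B is 18, -18, 18, -18, 18, -18, which is the oscillation 18·(−1)^(n+1).
Stream C is 9, 2, -5, -12, -19, which is subtracting 7 each time.
Position 24 → stream C, term 8 = -40.

-40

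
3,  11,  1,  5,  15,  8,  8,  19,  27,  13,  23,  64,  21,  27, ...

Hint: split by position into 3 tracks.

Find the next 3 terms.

The terms cycle through 3 interleaved subsequences.
Subsequence A = 3, 5, 8, 13, 21: a Fibonacci-like recurrence a_n = a_{n-1} + a_{n-2}.
Subsequence B = 11, 15, 19, 23, 27: adding 4 each time.
Subsequence C = 1, 8, 27, 64: consecutive cubes n³ from n = 1.
Term 15 comes from subsequence C (its 5th entry): 125.
The 16th slot belongs to subsequence A; its 6th term is 34.
Position 17 → subsequence B, term 6 = 31.

125, 34, 31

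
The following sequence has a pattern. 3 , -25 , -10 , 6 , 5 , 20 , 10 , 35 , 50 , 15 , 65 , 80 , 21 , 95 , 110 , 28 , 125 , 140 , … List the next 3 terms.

Positions follow the repeating pattern ABB; grouping by letter gives 2 tracks.
Track A = 3, 6, 10, 15, 21, 28: triangular numbers n(n+1)/2 for n = 2, 3, ….
Track B = -25, -10, 5, 20, 35, 50, 65, 80, 95, 110, 125, 140: linear: a_n = -40 + 15·n.
Position 19 falls in track A as its term 7, giving 36.
Position 20 → track B, term 13 = 155.
Position 21 falls in track B as its term 14, giving 170.

36, 155, 170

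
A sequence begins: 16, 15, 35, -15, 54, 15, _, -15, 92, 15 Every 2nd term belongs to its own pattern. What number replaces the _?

Split by position mod 2 into 2 tracks.
Subsequence A is 16, 35, 54, ?, 92, which is linear: a_n = -3 + 19·n.
Subsequence B is 15, -15, 15, -15, 15, which is alternating ±15.
Subsequence A's pattern makes the blank 73.

73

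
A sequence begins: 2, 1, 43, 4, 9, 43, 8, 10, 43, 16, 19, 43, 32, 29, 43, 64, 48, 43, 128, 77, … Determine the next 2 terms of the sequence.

Taking every 3rd term gives 3 separate tracks.
Track A: 2, 4, 8, 16, 32, 64, 128 (powers of 2).
Track B: 1, 9, 10, 19, 29, 48, 77 (each term equals the sum of the previous two).
Track C: 43, 43, 43, 43, 43, 43 (the constant sequence 43).
Position 21 → track C, term 7 = 43.
Position 22 → track A, term 8 = 256.

43, 256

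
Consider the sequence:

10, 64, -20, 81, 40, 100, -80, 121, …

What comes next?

160

Split by position mod 2 into 2 tracks.
Subsequence A = 10, -20, 40, -80: a geometric progression (common ratio -2).
Subsequence B = 64, 81, 100, 121: the squares 8², 9², 10², ….
Position 9 falls in subsequence A as its term 5, giving 160.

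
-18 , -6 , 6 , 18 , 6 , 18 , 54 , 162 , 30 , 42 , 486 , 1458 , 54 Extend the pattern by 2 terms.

Positions follow the repeating pattern AABB; grouping by letter gives 2 tracks.
Track A: -18, -6, 6, 18, 30, 42, 54. Arithmetic with common difference +12.
Track B: 6, 18, 54, 162, 486, 1458. Multiplying by 3 each time.
The 14th slot belongs to track A; its 8th term is 66.
The 15th slot belongs to track B; its 7th term is 4374.

66, 4374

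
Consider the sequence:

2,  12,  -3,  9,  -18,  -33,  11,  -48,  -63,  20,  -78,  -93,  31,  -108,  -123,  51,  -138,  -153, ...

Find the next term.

82

Reading positions in blocks of 3 reveals the pattern ABB — 2 tracks woven together.
Subsequence A: 2, 9, 11, 20, 31, 51. Fibonacci-style (each term is the sum of the two before it).
Subsequence B: 12, -3, -18, -33, -48, -63, -78, -93, -108, -123, -138, -153. Linear: a_n = 27 − 15·n.
Position 19 falls in subsequence A as its term 7, giving 82.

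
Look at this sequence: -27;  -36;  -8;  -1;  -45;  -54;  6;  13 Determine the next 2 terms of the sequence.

-63, -72

Positions follow the repeating pattern AABB; grouping by letter gives 2 tracks.
Stream A: -27, -36, -45, -54 (arithmetic with common difference −9).
Stream B: -8, -1, 6, 13 (adding 7 each time).
Position 9 falls in stream A as its term 5, giving -63.
The 10th slot belongs to stream A; its 6th term is -72.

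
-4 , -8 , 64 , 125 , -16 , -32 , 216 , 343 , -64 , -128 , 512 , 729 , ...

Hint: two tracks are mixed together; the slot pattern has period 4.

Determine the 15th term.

Reading positions in blocks of 4 reveals the pattern AABB — 2 tracks woven together.
Track A = -4, -8, -16, -32, -64, -128: a geometric progression (common ratio 2).
Track B = 64, 125, 216, 343, 512, 729: the cubes 4³, 5³, 6³, ….
The 15th slot belongs to track B; its 7th term is 1000.

1000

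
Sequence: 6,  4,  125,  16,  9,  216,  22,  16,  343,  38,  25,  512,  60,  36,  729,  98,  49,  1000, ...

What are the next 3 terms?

158, 64, 1331

Read the sequence 3 terms at a time; column i is its own pattern.
Subsequence A is 6, 16, 22, 38, 60, 98, which is Fibonacci-style (each term is the sum of the two before it).
Subsequence B is 4, 9, 16, 25, 36, 49, which is perfect squares starting at 2².
Subsequence C is 125, 216, 343, 512, 729, 1000, which is consecutive cubes n³ from n = 5.
Position 19 falls in subsequence A as its term 7, giving 158.
The 20th slot belongs to subsequence B; its 7th term is 64.
Term 21 comes from subsequence C (its 7th entry): 1331.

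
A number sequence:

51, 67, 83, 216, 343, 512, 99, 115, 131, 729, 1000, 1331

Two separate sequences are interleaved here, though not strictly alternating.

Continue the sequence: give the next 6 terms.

147, 163, 179, 1728, 2197, 2744

The slot pattern repeats as AAABBB (period 6), so there are 2 interleaved tracks.
Track A: 51, 67, 83, 99, 115, 131 — adding 16 each time.
Track B: 216, 343, 512, 729, 1000, 1331 — perfect cubes starting at 6³.
The 13th slot belongs to track A; its 7th term is 147.
Position 14 falls in track A as its term 8, giving 163.
Term 15 comes from track A (its 9th entry): 179.
Position 16 → track B, term 7 = 1728.
Position 17 falls in track B as its term 8, giving 2197.
Position 18 → track B, term 9 = 2744.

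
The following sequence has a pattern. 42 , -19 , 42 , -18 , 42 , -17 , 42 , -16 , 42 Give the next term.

Taking every 2nd term gives 2 separate tracks.
Track A: 42, 42, 42, 42, 42 — the constant sequence 42.
Track B: -19, -18, -17, -16 — linear: a_n = -20 + n.
The 10th slot belongs to track B; its 5th term is -15.

-15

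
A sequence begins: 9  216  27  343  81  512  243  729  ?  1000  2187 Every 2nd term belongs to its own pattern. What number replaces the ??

729

Positions 1, 3, 5, … form one subsequence and positions 2, 4, 6, … form another.
Subsequence A: 9, 27, 81, 243, ?, 2187 (powers of 3).
Subsequence B: 216, 343, 512, 729, 1000 (perfect cubes starting at 6³).
So the missing entry in subsequence A is 729.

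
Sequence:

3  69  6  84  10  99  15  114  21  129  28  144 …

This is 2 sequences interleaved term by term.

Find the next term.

36

Split by position mod 2 into 2 tracks.
Subsequence A: 3, 6, 10, 15, 21, 28 (the triangular numbers T_2, T_3, …).
Subsequence B: 69, 84, 99, 114, 129, 144 (adding 15 each time).
Position 13 falls in subsequence A as its term 7, giving 36.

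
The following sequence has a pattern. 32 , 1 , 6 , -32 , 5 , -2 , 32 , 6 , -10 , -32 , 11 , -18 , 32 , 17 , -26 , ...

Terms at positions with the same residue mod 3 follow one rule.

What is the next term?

Split by position mod 3: positions 1, 4, 7, … form one track, and each other residue class forms its own.
Stream A is 32, -32, 32, -32, 32, which is the oscillation 32·(−1)^(n+1).
Stream B is 1, 5, 6, 11, 17, which is a Fibonacci-like recurrence a_n = a_{n-1} + a_{n-2}.
Stream C is 6, -2, -10, -18, -26, which is arithmetic, step −8.
Position 16 → stream A, term 6 = -32.

-32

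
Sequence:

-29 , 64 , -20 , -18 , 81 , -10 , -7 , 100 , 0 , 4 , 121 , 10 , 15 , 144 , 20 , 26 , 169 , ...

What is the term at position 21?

The terms cycle through 3 interleaved subsequences.
Stream A: -29, -18, -7, 4, 15, 26. Adding 11 each time.
Stream B: 64, 81, 100, 121, 144, 169. Consecutive squares n² from n = 8.
Stream C: -20, -10, 0, 10, 20. Adding 10 each time.
Term 21 comes from stream C (its 7th entry): 40.

40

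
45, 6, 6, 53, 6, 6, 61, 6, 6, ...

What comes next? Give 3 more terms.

69, 6, 6

Reading positions in blocks of 3 reveals the pattern ABB — 2 tracks woven together.
Track A: 45, 53, 61 (arithmetic, step +8).
Track B: 6, 6, 6, 6, 6, 6 (always 6).
The 10th slot belongs to track A; its 4th term is 69.
Position 11 falls in track B as its term 7, giving 6.
Position 12 → track B, term 8 = 6.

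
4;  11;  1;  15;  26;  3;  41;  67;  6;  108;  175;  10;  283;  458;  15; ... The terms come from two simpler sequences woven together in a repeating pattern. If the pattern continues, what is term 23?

Reading positions in blocks of 3 reveals the pattern AAB — 2 tracks woven together.
Subsequence A: 4, 11, 15, 26, 41, 67, 108, 175, 283, 458 — Fibonacci-style (each term is the sum of the two before it).
Subsequence B: 1, 3, 6, 10, 15 — triangular numbers n(n+1)/2 for n = 1, 2, ….
Position 23 → subsequence A, term 16 = 8218.

8218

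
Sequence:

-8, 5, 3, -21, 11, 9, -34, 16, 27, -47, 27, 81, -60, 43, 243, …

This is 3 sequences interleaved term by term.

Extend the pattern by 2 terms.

-73, 70

Split by position mod 3 into 3 tracks.
Subsequence A: -8, -21, -34, -47, -60 (arithmetic with common difference −13).
Subsequence B: 5, 11, 16, 27, 43 (Fibonacci-style (each term is the sum of the two before it)).
Subsequence C: 3, 9, 27, 81, 243 (successive powers of 3).
Position 16 → subsequence A, term 6 = -73.
Term 17 comes from subsequence B (its 6th entry): 70.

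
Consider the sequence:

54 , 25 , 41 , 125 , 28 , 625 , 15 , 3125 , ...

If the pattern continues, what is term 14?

Positions 1, 3, 5, … form one subsequence and positions 2, 4, 6, … form another.
Track A: 54, 41, 28, 15 — linear: a_n = 67 − 13·n.
Track B: 25, 125, 625, 3125 — powers of 5.
Position 14 → track B, term 7 = 390625.

390625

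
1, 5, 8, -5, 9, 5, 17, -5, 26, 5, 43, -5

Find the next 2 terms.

Split by position mod 2 into 2 tracks.
Subsequence A = 1, 8, 9, 17, 26, 43: Fibonacci-style (each term is the sum of the two before it).
Subsequence B = 5, -5, 5, -5, 5, -5: the oscillation 5·(−1)^(n+1).
Position 13 falls in subsequence A as its term 7, giving 69.
The 14th slot belongs to subsequence B; its 7th term is 5.

69, 5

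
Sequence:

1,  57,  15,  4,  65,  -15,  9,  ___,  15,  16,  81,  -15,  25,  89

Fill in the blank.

Split by position mod 3: positions 1, 4, 7, … form one track, and each other residue class forms its own.
Stream A = 1, 4, 9, 16, 25: the squares 1², 2², 3², ….
Stream B = 57, 65, ?, 81, 89: arithmetic with common difference +8.
Stream C = 15, -15, 15, -15: alternating ±15.
The gap is stream B's term 3; the rule gives 73.

73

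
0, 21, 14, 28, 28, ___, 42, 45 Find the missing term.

Taking every 2nd term gives 2 separate tracks.
Stream A is 0, 14, 28, 42, which is arithmetic with common difference +14.
Stream B is 21, 28, ?, 45, which is triangular numbers n(n+1)/2 for n = 6, 7, ….
So the missing entry in stream B is 36.

36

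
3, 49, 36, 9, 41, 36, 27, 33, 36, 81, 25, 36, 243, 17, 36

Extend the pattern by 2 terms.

729, 9

The terms cycle through 3 interleaved subsequences.
Stream A = 3, 9, 27, 81, 243: powers of 3.
Stream B = 49, 41, 33, 25, 17: linear: a_n = 57 − 8·n.
Stream C = 36, 36, 36, 36, 36: always 36.
The 16th slot belongs to stream A; its 6th term is 729.
The 17th slot belongs to stream B; its 6th term is 9.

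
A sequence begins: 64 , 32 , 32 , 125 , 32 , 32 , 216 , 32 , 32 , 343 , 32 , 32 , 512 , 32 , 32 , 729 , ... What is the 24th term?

32

Positions follow the repeating pattern ABB; grouping by letter gives 2 tracks.
Track A: 64, 125, 216, 343, 512, 729 — perfect cubes starting at 4³.
Track B: 32, 32, 32, 32, 32, 32, 32, 32, 32, 32 — always 32.
Term 24 comes from track B (its 16th entry): 32.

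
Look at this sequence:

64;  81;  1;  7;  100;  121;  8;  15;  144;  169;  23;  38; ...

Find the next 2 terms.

Reading positions in blocks of 4 reveals the pattern AABB — 2 tracks woven together.
Track A: 64, 81, 100, 121, 144, 169 — perfect squares starting at 8².
Track B: 1, 7, 8, 15, 23, 38 — Fibonacci-style (each term is the sum of the two before it).
Position 13 falls in track A as its term 7, giving 196.
Position 14 → track A, term 8 = 225.

196, 225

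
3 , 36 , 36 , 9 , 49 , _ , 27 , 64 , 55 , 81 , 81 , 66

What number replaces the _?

45

Split by position mod 3: positions 1, 4, 7, … form one track, and each other residue class forms its own.
Track A = 3, 9, 27, 81: successive powers of 3.
Track B = 36, 49, 64, 81: consecutive squares n² from n = 6.
Track C = 36, ?, 55, 66: triangular numbers starting at T_8.
Track C's pattern makes the blank 45.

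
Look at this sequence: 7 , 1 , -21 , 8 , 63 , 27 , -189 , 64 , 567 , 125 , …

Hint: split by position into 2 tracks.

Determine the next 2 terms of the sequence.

Split by position mod 2 into 2 tracks.
Subsequence A is 7, -21, 63, -189, 567, which is geometric, ×-3 each step.
Subsequence B is 1, 8, 27, 64, 125, which is consecutive cubes n³ from n = 1.
The 11th slot belongs to subsequence A; its 6th term is -1701.
The 12th slot belongs to subsequence B; its 6th term is 216.

-1701, 216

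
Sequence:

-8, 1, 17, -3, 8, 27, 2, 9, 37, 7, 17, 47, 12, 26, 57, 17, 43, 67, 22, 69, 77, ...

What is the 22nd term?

Split by position mod 3: positions 1, 4, 7, … form one track, and each other residue class forms its own.
Track A is -8, -3, 2, 7, 12, 17, 22, which is adding 5 each time.
Track B is 1, 8, 9, 17, 26, 43, 69, which is a Fibonacci-like recurrence a_n = a_{n-1} + a_{n-2}.
Track C is 17, 27, 37, 47, 57, 67, 77, which is adding 10 each time.
Position 22 → track A, term 8 = 27.

27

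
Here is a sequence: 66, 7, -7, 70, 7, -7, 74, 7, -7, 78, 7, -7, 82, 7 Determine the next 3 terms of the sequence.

-7, 86, 7

Positions follow the repeating pattern ABB; grouping by letter gives 2 tracks.
Track A is 66, 70, 74, 78, 82, which is arithmetic with common difference +4.
Track B is 7, -7, 7, -7, 7, -7, 7, -7, 7, which is the oscillation 7·(−1)^(n+1).
The 15th slot belongs to track B; its 10th term is -7.
The 16th slot belongs to track A; its 6th term is 86.
Term 17 comes from track B (its 11th entry): 7.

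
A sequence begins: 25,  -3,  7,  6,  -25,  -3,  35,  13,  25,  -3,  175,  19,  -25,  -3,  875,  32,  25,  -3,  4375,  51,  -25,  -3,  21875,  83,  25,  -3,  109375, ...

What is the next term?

Split by position mod 4: positions 1, 5, 9, … form one track, and each other residue class forms its own.
Track A is 25, -25, 25, -25, 25, -25, 25, which is the oscillation 25·(−1)^(n+1).
Track B is -3, -3, -3, -3, -3, -3, -3, which is the constant sequence -3.
Track C is 7, 35, 175, 875, 4375, 21875, 109375, which is a geometric progression (common ratio 5).
Track D is 6, 13, 19, 32, 51, 83, which is a Fibonacci-like recurrence a_n = a_{n-1} + a_{n-2}.
Term 28 comes from track D (its 7th entry): 134.

134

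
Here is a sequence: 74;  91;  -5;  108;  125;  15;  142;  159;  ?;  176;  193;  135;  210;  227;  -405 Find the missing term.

The slot pattern repeats as AAB (period 3), so there are 2 interleaved tracks.
Track A = 74, 91, 108, 125, 142, 159, 176, 193, 210, 227: arithmetic with common difference +17.
Track B = -5, 15, ?, 135, -405: multiplying by -3 each time.
Track B's pattern makes the blank -45.

-45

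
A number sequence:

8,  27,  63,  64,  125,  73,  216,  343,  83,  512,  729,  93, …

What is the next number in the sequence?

Positions follow the repeating pattern AAB; grouping by letter gives 2 tracks.
Track A: 8, 27, 64, 125, 216, 343, 512, 729 (consecutive cubes n³ from n = 2).
Track B: 63, 73, 83, 93 (linear: a_n = 53 + 10·n).
Term 13 comes from track A (its 9th entry): 1000.

1000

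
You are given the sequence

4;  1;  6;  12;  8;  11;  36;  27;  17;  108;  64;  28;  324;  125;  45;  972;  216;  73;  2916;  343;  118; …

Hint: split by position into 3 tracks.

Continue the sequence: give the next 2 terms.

8748, 512

The terms cycle through 3 interleaved subsequences.
Stream A: 4, 12, 36, 108, 324, 972, 2916. Geometric, ×3 each step.
Stream B: 1, 8, 27, 64, 125, 216, 343. Perfect cubes starting at 1³.
Stream C: 6, 11, 17, 28, 45, 73, 118. A Fibonacci-like recurrence a_n = a_{n-1} + a_{n-2}.
The 22nd slot belongs to stream A; its 8th term is 8748.
Position 23 → stream B, term 8 = 512.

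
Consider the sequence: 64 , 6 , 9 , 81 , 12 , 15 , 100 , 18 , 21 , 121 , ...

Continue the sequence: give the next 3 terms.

24, 27, 144

The slot pattern repeats as ABB (period 3), so there are 2 interleaved tracks.
Stream A: 64, 81, 100, 121. Perfect squares starting at 8².
Stream B: 6, 9, 12, 15, 18, 21. Adding 3 each time.
Position 11 falls in stream B as its term 7, giving 24.
Position 12 → stream B, term 8 = 27.
Term 13 comes from stream A (its 5th entry): 144.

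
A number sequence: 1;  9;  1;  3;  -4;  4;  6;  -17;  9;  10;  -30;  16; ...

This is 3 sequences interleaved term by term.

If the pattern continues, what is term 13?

Taking every 3rd term gives 3 separate tracks.
Subsequence A = 1, 3, 6, 10: the triangular numbers T_1, T_2, ….
Subsequence B = 9, -4, -17, -30: subtracting 13 each time.
Subsequence C = 1, 4, 9, 16: perfect squares starting at 1².
Term 13 comes from subsequence A (its 5th entry): 15.

15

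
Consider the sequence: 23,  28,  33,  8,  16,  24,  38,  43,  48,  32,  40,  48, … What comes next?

53

Reading positions in blocks of 6 reveals the pattern AAABBB — 2 tracks woven together.
Subsequence A is 23, 28, 33, 38, 43, 48, which is adding 5 each time.
Subsequence B is 8, 16, 24, 32, 40, 48, which is linear: a_n = 8·n.
Term 13 comes from subsequence A (its 7th entry): 53.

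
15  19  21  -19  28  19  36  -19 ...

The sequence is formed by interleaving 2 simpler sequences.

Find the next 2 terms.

Split by position mod 2 into 2 tracks.
Track A is 15, 21, 28, 36, which is triangular numbers starting at T_5.
Track B is 19, -19, 19, -19, which is oscillating between 19 and -19.
The 9th slot belongs to track A; its 5th term is 45.
Term 10 comes from track B (its 5th entry): 19.

45, 19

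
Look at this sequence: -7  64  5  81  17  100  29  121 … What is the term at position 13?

The terms cycle through 2 interleaved subsequences.
Stream A: -7, 5, 17, 29. Linear: a_n = -19 + 12·n.
Stream B: 64, 81, 100, 121. Consecutive squares n² from n = 8.
Position 13 falls in stream A as its term 7, giving 65.

65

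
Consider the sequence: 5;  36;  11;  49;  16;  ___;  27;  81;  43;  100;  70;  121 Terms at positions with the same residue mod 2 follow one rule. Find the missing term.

64

Taking every 2nd term gives 2 separate tracks.
Subsequence A: 5, 11, 16, 27, 43, 70 (a Fibonacci-like recurrence a_n = a_{n-1} + a_{n-2}).
Subsequence B: 36, 49, ?, 81, 100, 121 (perfect squares starting at 6²).
Subsequence B's pattern makes the blank 64.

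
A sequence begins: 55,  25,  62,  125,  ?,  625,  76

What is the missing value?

Odd-indexed and even-indexed terms follow separate rules.
Track A: 55, 62, ?, 76 (linear: a_n = 48 + 7·n).
Track B: 25, 125, 625 (powers 5^2, 5^3, 5^4, …).
Track A's pattern makes the blank 69.

69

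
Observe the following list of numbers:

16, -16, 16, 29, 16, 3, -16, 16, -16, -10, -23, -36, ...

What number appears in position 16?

The slot pattern repeats as AAABBB (period 6), so there are 2 interleaved tracks.
Track A is 16, -16, 16, -16, 16, -16, which is the oscillation 16·(−1)^(n+1).
Track B is 29, 16, 3, -10, -23, -36, which is arithmetic, step −13.
Position 16 → track B, term 7 = -49.

-49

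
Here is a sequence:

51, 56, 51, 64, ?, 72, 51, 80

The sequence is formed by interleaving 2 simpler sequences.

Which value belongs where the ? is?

Taking every 2nd term gives 2 separate tracks.
Stream A: 51, 51, ?, 51 — the constant sequence 51.
Stream B: 56, 64, 72, 80 — linear: a_n = 48 + 8·n.
The gap is stream A's term 3; the rule gives 51.

51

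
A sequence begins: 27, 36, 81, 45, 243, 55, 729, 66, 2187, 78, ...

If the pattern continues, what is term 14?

Split by position mod 2 into 2 tracks.
Track A: 27, 81, 243, 729, 2187. Successive powers of 3.
Track B: 36, 45, 55, 66, 78. Triangular numbers n(n+1)/2 for n = 8, 9, ….
Position 14 falls in track B as its term 7, giving 105.

105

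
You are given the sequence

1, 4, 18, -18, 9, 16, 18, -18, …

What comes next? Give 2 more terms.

Reading positions in blocks of 4 reveals the pattern AABB — 2 tracks woven together.
Stream A: 1, 4, 9, 16 — consecutive squares n² from n = 1.
Stream B: 18, -18, 18, -18 — alternating ±18.
The 9th slot belongs to stream A; its 5th term is 25.
The 10th slot belongs to stream A; its 6th term is 36.

25, 36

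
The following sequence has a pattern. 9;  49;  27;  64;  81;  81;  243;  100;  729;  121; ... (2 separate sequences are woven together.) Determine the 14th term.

The terms cycle through 2 interleaved subsequences.
Track A: 9, 27, 81, 243, 729. Geometric with ratio 3.
Track B: 49, 64, 81, 100, 121. Consecutive squares n² from n = 7.
Term 14 comes from track B (its 7th entry): 169.

169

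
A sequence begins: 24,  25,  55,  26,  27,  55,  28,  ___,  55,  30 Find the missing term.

29

Positions follow the repeating pattern AAB; grouping by letter gives 2 tracks.
Track A is 24, 25, 26, 27, 28, ?, 30, which is adding 1 each time.
Track B is 55, 55, 55, which is constant 55.
The gap is track A's term 6; the rule gives 29.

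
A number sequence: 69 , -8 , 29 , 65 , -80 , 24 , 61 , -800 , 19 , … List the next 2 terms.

57, -8000

Split by position mod 3: positions 1, 4, 7, … form one track, and each other residue class forms its own.
Stream A is 69, 65, 61, which is arithmetic, step −4.
Stream B is -8, -80, -800, which is geometric with ratio 10.
Stream C is 29, 24, 19, which is arithmetic, step −5.
Term 10 comes from stream A (its 4th entry): 57.
Position 11 falls in stream B as its term 4, giving -8000.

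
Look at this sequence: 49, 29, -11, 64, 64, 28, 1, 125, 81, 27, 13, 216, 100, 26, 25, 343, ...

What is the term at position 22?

24

The terms cycle through 4 interleaved subsequences.
Stream A: 49, 64, 81, 100. Perfect squares starting at 7².
Stream B: 29, 28, 27, 26. Linear: a_n = 30 − n.
Stream C: -11, 1, 13, 25. Arithmetic, step +12.
Stream D: 64, 125, 216, 343. Consecutive cubes n³ from n = 4.
Term 22 comes from stream B (its 6th entry): 24.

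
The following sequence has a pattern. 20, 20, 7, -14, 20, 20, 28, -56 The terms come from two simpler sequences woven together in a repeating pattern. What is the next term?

20

The slot pattern repeats as AABB (period 4), so there are 2 interleaved tracks.
Track A: 20, 20, 20, 20. Always 20.
Track B: 7, -14, 28, -56. Geometric, ×-2 each step.
Position 9 → track A, term 5 = 20.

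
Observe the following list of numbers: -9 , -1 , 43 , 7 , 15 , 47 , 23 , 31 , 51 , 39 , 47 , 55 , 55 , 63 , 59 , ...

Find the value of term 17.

79

Positions follow the repeating pattern AAB; grouping by letter gives 2 tracks.
Track A: -9, -1, 7, 15, 23, 31, 39, 47, 55, 63 (arithmetic with common difference +8).
Track B: 43, 47, 51, 55, 59 (linear: a_n = 39 + 4·n).
The 17th slot belongs to track A; its 12th term is 79.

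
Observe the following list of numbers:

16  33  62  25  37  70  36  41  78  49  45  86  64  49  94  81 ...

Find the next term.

53

Read the sequence 3 terms at a time; column i is its own pattern.
Track A: 16, 25, 36, 49, 64, 81. The squares 4², 5², 6², ….
Track B: 33, 37, 41, 45, 49. Adding 4 each time.
Track C: 62, 70, 78, 86, 94. Linear: a_n = 54 + 8·n.
Term 17 comes from track B (its 6th entry): 53.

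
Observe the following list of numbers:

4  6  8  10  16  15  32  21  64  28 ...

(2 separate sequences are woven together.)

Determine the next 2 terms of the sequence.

Taking every 2nd term gives 2 separate tracks.
Subsequence A: 4, 8, 16, 32, 64. Successive powers of 2.
Subsequence B: 6, 10, 15, 21, 28. The triangular numbers T_3, T_4, ….
The 11th slot belongs to subsequence A; its 6th term is 128.
Term 12 comes from subsequence B (its 6th entry): 36.

128, 36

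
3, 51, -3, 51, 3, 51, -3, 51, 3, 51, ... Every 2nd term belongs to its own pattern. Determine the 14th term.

The terms cycle through 2 interleaved subsequences.
Track A: 3, -3, 3, -3, 3 — oscillating between 3 and -3.
Track B: 51, 51, 51, 51, 51 — always 51.
Position 14 → track B, term 7 = 51.

51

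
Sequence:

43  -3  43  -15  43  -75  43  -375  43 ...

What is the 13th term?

43

Taking every 2nd term gives 2 separate tracks.
Subsequence A is 43, 43, 43, 43, 43, which is always 43.
Subsequence B is -3, -15, -75, -375, which is multiplying by 5 each time.
Position 13 → subsequence A, term 7 = 43.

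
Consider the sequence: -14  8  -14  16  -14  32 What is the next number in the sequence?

Positions 1, 3, 5, … form one subsequence and positions 2, 4, 6, … form another.
Stream A: -14, -14, -14 — always -14.
Stream B: 8, 16, 32 — powers 2^3, 2^4, 2^5, ….
Term 7 comes from stream A (its 4th entry): -14.

-14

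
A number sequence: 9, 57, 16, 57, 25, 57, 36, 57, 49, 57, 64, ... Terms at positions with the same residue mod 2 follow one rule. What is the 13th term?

81

The terms cycle through 2 interleaved subsequences.
Stream A = 9, 16, 25, 36, 49, 64: the squares 3², 4², 5², ….
Stream B = 57, 57, 57, 57, 57: constant 57.
The 13th slot belongs to stream A; its 7th term is 81.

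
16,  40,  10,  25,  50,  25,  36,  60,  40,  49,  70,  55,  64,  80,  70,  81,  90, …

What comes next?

85

Taking every 3rd term gives 3 separate tracks.
Track A: 16, 25, 36, 49, 64, 81. Consecutive squares n² from n = 4.
Track B: 40, 50, 60, 70, 80, 90. Arithmetic with common difference +10.
Track C: 10, 25, 40, 55, 70. Linear: a_n = -5 + 15·n.
The 18th slot belongs to track C; its 6th term is 85.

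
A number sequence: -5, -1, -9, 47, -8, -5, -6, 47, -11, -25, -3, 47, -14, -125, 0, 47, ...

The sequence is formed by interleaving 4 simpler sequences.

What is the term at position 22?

-3125

Read the sequence 4 terms at a time; column i is its own pattern.
Track A is -5, -8, -11, -14, which is linear: a_n = -2 − 3·n.
Track B is -1, -5, -25, -125, which is multiplying by 5 each time.
Track C is -9, -6, -3, 0, which is arithmetic, step +3.
Track D is 47, 47, 47, 47, which is always 47.
Term 22 comes from track B (its 6th entry): -3125.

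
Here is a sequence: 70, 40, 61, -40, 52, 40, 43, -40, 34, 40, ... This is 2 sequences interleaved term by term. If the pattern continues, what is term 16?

Odd-indexed and even-indexed terms follow separate rules.
Stream A: 70, 61, 52, 43, 34 — arithmetic with common difference −9.
Stream B: 40, -40, 40, -40, 40 — alternating ±40.
Position 16 → stream B, term 8 = -40.

-40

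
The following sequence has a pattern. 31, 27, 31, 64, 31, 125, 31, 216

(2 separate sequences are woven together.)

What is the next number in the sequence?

Positions 1, 3, 5, … form one subsequence and positions 2, 4, 6, … form another.
Track A is 31, 31, 31, 31, which is constant 31.
Track B is 27, 64, 125, 216, which is perfect cubes starting at 3³.
Position 9 falls in track A as its term 5, giving 31.

31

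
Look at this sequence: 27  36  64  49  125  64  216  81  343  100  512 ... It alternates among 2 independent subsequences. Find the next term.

The terms cycle through 2 interleaved subsequences.
Subsequence A is 27, 64, 125, 216, 343, 512, which is perfect cubes starting at 3³.
Subsequence B is 36, 49, 64, 81, 100, which is consecutive squares n² from n = 6.
Position 12 → subsequence B, term 6 = 121.

121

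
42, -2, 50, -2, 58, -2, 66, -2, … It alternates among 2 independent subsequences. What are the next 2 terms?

Positions 1, 3, 5, … form one subsequence and positions 2, 4, 6, … form another.
Stream A: 42, 50, 58, 66. Arithmetic with common difference +8.
Stream B: -2, -2, -2, -2. The constant sequence -2.
Term 9 comes from stream A (its 5th entry): 74.
Position 10 falls in stream B as its term 5, giving -2.

74, -2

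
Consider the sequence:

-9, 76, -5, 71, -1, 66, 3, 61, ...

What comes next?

Split by position mod 2 into 2 tracks.
Stream A is -9, -5, -1, 3, which is adding 4 each time.
Stream B is 76, 71, 66, 61, which is linear: a_n = 81 − 5·n.
Position 9 falls in stream A as its term 5, giving 7.

7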